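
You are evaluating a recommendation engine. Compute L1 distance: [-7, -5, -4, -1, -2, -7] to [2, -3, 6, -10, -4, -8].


d = |-7-2| + |-5+ 3| + |-4-6| + |-1+ 10| + |-2+ 4| + |-7+ 8|
  = 9 + 2 + 10 + 9 + 2 + 1
  = 33

33


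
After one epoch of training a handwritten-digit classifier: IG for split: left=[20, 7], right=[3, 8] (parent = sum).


Parent = [23, 15], H_parent = 0.9678
H_left = 0.8256 (n=27), H_right = 0.8454 (n=11)
H_children = (27/38)·0.8256 + (11/38)·0.8454 = 0.8313
IG = 0.9678 - 0.8313 = 0.1365

0.1365


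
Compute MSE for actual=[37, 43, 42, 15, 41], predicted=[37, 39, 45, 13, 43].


Squared errors: (37-37)²=0, (43-39)²=16, (42-45)²=9, (15-13)²=4, (41-43)²=4
Sum = 33
MSE = 33/5 = 33/5

33/5


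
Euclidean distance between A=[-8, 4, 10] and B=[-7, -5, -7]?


d = √((-8+ 7)² + (4+ 5)² + (10+ 7)²)
  = √(1 + 81 + 289)
  = √371 = 19.2614

19.2614


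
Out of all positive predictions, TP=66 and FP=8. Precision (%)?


Precision = TP/(TP+FP)
= 66/(66+8)
= 66/74 = 89.19%

89.19%


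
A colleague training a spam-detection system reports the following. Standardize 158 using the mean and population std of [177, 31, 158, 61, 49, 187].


μ = 110.5, σ = 64.6574
z = (158 - 110.5)/64.6574 = 0.7346

0.7346


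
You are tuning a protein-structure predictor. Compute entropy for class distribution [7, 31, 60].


Probabilities: [7/98, 31/98, 60/98] ≈ [0.0714, 0.3163, 0.6122]
H = -((7/98)·log₂(7/98) + (31/98)·log₂(31/98) + (60/98)·log₂(60/98))
  = 1.2306 bits

1.2306 bits


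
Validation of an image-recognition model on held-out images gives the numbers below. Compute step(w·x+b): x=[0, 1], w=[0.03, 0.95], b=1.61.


z = (0)·(0.03) + (1)·(0.95) + 1.61
  = 2.56
step(z) = 1 (z≥0)

1


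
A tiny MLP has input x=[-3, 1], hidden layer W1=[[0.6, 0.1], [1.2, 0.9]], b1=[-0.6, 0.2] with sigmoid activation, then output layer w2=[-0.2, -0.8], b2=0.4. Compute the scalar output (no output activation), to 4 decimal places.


z1[0] = (0.6)·(-3) + (0.1)·(1) - 0.6 = -2.3
z1[1] = (1.2)·(-3) + (0.9)·(1) + 0.2 = -2.5
h = sigmoid(z1) = [0.0911, 0.0759]
output = (-0.2)·(0.0911) + (-0.8)·(0.0759) + 0.4 = 0.3211

0.3211


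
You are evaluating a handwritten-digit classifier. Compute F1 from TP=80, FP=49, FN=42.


Precision = 80/129 = 0.6202
Recall = 80/122 = 0.6557
F1 = 2·P·R/(P+R) = 2·TP/(2·TP+FP+FN) = 160/(160+49+42) = 160/251 = 0.6375

0.6375


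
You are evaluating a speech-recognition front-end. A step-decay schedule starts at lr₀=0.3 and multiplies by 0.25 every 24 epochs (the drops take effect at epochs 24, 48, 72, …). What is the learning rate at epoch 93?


n_drops = ⌊93/24⌋ = 3
lr = 0.3·0.25^3 = 0.3·0.015625 = 0.0046875

0.0046875


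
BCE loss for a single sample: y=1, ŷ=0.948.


BCE = -[y·ln(p) + (1-y)·ln(1-p)]
= -1·ln(0.948) - 0
= -ln(0.948) = 0.0534

0.0534


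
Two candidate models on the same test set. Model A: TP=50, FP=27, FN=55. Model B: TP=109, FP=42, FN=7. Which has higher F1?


Model A: P=50/77=0.6494, R=50/105=0.4762, F1=2PR/(P+R)=2TP/(2TP+FP+FN)=100/182=0.5495
Model B: P=109/151=0.7219, R=109/116=0.9397, F1=2PR/(P+R)=2TP/(2TP+FP+FN)=218/267=0.8165
0.5495 < 0.8165 → Model B

Model B


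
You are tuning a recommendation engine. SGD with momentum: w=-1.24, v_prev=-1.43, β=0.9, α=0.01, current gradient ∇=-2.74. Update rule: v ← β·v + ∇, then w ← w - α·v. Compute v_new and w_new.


v_new = 0.9·-1.43 - 2.74 = -1.287 - 2.74 = -4.027
w_new = -1.24 - 0.01·-4.027 = -1.24 + 0.04027 = -1.19973

v_new=-4.027, w_new=-1.19973


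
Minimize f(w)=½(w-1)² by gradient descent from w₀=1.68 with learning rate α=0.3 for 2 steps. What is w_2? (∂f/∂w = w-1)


step 1: grad = 1.68-1 = 0.68; w = 1.68 - 0.3·(0.68) = 1.476
step 2: grad = 1.476-1 = 0.476; w = 1.476 - 0.3·(0.476) = 1.3332

1.3332


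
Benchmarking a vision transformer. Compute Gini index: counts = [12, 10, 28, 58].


Probabilities: [12/108, 10/108, 28/108, 58/108] ≈ [0.1111, 0.0926, 0.2593, 0.537]
Σpᵢ² = (144 + 100 + 784 + 3364)/108² = 4392/11664
Gini = 1 - Σpᵢ² = 1 - 4392/11664 = 0.6235

0.6235


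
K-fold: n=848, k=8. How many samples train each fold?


Fold size = 848/8 = 106
Training per fold = 848 - 106 = 742

742


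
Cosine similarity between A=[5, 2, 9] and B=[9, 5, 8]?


A·B = 5·9 + 2·5 + 9·8 = 127
‖A‖ = √110 = 10.4881, ‖B‖ = √170 = 13.0384
cos = 127/(√110·√170) = 127/√18700 = 0.9287

0.9287


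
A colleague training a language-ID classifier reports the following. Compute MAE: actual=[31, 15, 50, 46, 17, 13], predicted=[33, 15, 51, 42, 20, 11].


Absolute errors: |31-33|=2, |15-15|=0, |50-51|=1, |46-42|=4, |17-20|=3, |13-11|=2
Sum = 12
MAE = 12/6 = 2

2


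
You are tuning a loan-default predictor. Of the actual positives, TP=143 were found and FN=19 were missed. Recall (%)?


Recall = TP/(TP+FN)
= 143/(143+19)
= 143/162 = 88.27%

88.27%


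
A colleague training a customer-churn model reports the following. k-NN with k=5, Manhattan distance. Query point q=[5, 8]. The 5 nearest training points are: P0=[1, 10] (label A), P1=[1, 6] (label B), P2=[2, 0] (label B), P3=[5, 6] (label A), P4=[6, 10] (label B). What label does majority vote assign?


d(q,P0) = 6  (label A)
d(q,P1) = 6  (label B)
d(q,P2) = 11  (label B)
d(q,P3) = 2  (label A)
d(q,P4) = 3  (label B)
Votes: A=2, B=3
Majority → B

B


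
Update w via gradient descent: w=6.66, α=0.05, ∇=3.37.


w_new = w - α·∇
= 6.66 - 0.05·3.37
= 6.66 - 0.1685
= 6.4915

6.4915


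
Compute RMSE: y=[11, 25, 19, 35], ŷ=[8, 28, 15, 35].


MSE = 34/4 = 8.5
RMSE = √(34/4) = 2.9155

2.9155


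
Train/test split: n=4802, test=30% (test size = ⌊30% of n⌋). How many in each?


Test = ⌊4802·30/100⌋ = 1440
Train = 4802 - 1440 = 3362

Train: 3362, Test: 1440


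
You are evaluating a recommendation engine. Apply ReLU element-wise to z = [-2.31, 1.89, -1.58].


ReLU(-2.31) = max(0, -2.31) = 0.0
ReLU(1.89) = max(0, 1.89) = 1.89
ReLU(-1.58) = max(0, -1.58) = 0.0
result = [0.0, 1.89, 0.0]

[0.0, 1.89, 0.0]


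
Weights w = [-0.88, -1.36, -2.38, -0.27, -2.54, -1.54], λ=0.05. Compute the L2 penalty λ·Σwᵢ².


‖w‖₂² = (-0.88)² + (-1.36)² + (-2.38)² + (-0.27)² + (-2.54)² + (-1.54)²
     = 0.7744 + 1.8496 + 5.6644 + 0.0729 + 6.4516 + 2.3716
     = 17.1845
λ·‖w‖₂² = 0.05·17.1845 = 0.859225

0.859225


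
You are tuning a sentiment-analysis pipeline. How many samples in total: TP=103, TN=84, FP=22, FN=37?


Total = TP + TN + FP + FN
= 103 + 84 + 22 + 37
= 246
(Predicted positive: 125, predicted negative: 121)

246


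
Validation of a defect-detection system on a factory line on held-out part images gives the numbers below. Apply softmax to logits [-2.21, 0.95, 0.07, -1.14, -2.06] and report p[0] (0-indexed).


Exponentials: e^-2.21=0.1097, e^0.95=2.5857, e^0.07=1.0725, e^-1.14=0.3198, e^-2.06=0.1275
Sum = 4.2152
Softmax = [0.026, 0.6134, 0.2544, 0.0759, 0.0302]
p[0] = 0.1097/4.2152 = 0.026

0.026


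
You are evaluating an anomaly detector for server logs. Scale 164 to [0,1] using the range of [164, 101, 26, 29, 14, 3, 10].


min=3, max=164
(164-3)/(164-3) = 161/161 = 1.0

1.0


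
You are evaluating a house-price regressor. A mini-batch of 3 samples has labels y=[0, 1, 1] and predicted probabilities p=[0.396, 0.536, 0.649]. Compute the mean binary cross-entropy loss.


L[0] = -ln(1-0.396) = -ln(0.604) = 0.5042
L[1] = -ln(0.536) = 0.6236
L[2] = -ln(0.649) = 0.4323
mean = (0.5042 + 0.6236 + 0.4323)/3 = 0.52

0.52


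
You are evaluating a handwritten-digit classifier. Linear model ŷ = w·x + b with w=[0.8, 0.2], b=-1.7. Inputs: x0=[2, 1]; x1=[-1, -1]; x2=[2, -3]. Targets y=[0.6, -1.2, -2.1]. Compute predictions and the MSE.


ŷ0 = (0.8)·(2) + (0.2)·(1) - 1.7 = 0.1
ŷ1 = (0.8)·(-1) + (0.2)·(-1) - 1.7 = -2.7
ŷ2 = (0.8)·(2) + (0.2)·(-3) - 1.7 = -0.7
errors² = [0.25, 2.25, 1.96]
MSE = 4.4600/3 = 1.4867

1.4867


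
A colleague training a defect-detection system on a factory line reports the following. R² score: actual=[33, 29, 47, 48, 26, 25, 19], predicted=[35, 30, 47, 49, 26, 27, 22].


ȳ = 32.4286
SS_res = Σ(y-ŷ)² = 19
SS_tot = Σ(y-ȳ)² = 743.71
R² = 1 - SS_res/SS_tot = 1 - 0.0255 = 0.9745

0.9745


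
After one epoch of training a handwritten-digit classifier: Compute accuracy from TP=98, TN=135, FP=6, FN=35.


Accuracy = (TP+TN)/(TP+TN+FP+FN)
= (98+135)/(274)
= 233/274 = 85.04%

85.04%


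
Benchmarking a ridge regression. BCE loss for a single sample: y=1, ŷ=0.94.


BCE = -[y·ln(p) + (1-y)·ln(1-p)]
= -1·ln(0.94) - 0
= -ln(0.94) = 0.0619

0.0619


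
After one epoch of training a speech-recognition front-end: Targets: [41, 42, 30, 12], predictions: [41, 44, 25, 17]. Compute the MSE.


Squared errors: (41-41)²=0, (42-44)²=4, (30-25)²=25, (12-17)²=25
Sum = 54
MSE = 54/4 = 27/2

27/2


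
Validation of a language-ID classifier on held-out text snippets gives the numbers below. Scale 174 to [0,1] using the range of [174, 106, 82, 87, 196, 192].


min=82, max=196
(174-82)/(196-82) = 92/114 = 0.807

0.807


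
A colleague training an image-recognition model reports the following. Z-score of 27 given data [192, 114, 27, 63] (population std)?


μ = 99, σ = 61.9556
z = (27 - 99)/61.9556 = -1.1621

-1.1621


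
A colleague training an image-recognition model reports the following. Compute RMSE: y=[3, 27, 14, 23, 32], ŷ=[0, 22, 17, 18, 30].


MSE = 72/5 = 14.4
RMSE = √(72/5) = 3.7947

3.7947


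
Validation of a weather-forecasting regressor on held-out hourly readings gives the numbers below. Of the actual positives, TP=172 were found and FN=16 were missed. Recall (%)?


Recall = TP/(TP+FN)
= 172/(172+16)
= 172/188 = 91.49%

91.49%


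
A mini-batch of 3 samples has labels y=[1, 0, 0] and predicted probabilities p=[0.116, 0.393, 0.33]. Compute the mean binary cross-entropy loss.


L[0] = -ln(0.116) = 2.1542
L[1] = -ln(1-0.393) = -ln(0.607) = 0.4992
L[2] = -ln(1-0.33) = -ln(0.67) = 0.4005
mean = (2.1542 + 0.4992 + 0.4005)/3 = 1.018

1.018


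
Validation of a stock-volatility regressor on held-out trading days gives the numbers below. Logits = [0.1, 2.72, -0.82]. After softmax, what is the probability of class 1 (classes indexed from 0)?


Exponentials: e^0.1=1.1052, e^2.72=15.1803, e^-0.82=0.4404
Sum = 16.7259
Softmax = [0.0661, 0.9076, 0.0263]
p[1] = 15.1803/16.7259 = 0.9076

0.9076


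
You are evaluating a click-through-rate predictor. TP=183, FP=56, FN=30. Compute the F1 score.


Precision = 183/239 = 0.7657
Recall = 183/213 = 0.8592
F1 = 2·P·R/(P+R) = 2·TP/(2·TP+FP+FN) = 366/(366+56+30) = 366/452 = 0.8097

0.8097


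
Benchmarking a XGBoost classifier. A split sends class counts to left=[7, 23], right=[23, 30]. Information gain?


Parent = [30, 53], H_parent = 0.9439
H_left = 0.7838 (n=30), H_right = 0.9874 (n=53)
H_children = (30/83)·0.7838 + (53/83)·0.9874 = 0.9138
IG = 0.9439 - 0.9138 = 0.0301

0.0301


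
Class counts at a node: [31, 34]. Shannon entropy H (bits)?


Probabilities: [31/65, 34/65] ≈ [0.4769, 0.5231]
H = -((31/65)·log₂(31/65) + (34/65)·log₂(34/65))
  = 0.9985 bits

0.9985 bits


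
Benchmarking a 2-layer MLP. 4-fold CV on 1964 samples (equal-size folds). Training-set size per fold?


Fold size = 1964/4 = 491
Training per fold = 1964 - 491 = 1473

1473


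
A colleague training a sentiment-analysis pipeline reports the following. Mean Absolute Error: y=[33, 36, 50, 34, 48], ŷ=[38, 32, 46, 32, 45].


Absolute errors: |33-38|=5, |36-32|=4, |50-46|=4, |34-32|=2, |48-45|=3
Sum = 18
MAE = 18/5 = 18/5

18/5


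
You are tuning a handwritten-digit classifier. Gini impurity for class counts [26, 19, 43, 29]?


Probabilities: [26/117, 19/117, 43/117, 29/117] ≈ [0.2222, 0.1624, 0.3675, 0.2479]
Σpᵢ² = (676 + 361 + 1849 + 841)/117² = 3727/13689
Gini = 1 - Σpᵢ² = 1 - 3727/13689 = 0.7277

0.7277


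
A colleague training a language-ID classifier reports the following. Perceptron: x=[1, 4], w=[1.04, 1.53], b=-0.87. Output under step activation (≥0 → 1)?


z = (1)·(1.04) + (4)·(1.53) - 0.87
  = 6.29
step(z) = 1 (z≥0)

1


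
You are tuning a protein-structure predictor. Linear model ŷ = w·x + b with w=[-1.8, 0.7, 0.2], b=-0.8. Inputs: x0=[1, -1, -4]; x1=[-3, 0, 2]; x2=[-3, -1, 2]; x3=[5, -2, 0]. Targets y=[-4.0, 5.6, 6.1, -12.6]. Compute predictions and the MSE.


ŷ0 = (-1.8)·(1) + (0.7)·(-1) + (0.2)·(-4) - 0.8 = -4.1
ŷ1 = (-1.8)·(-3) + (0.7)·(0) + (0.2)·(2) - 0.8 = 5.0
ŷ2 = (-1.8)·(-3) + (0.7)·(-1) + (0.2)·(2) - 0.8 = 4.3
ŷ3 = (-1.8)·(5) + (0.7)·(-2) + (0.2)·(0) - 0.8 = -11.2
errors² = [0.01, 0.36, 3.24, 1.96]
MSE = 5.5700/4 = 1.3925

1.3925


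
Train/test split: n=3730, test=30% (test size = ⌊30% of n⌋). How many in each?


Test = ⌊3730·30/100⌋ = 1119
Train = 3730 - 1119 = 2611

Train: 2611, Test: 1119


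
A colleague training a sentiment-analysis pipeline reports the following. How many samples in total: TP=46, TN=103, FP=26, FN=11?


Total = TP + TN + FP + FN
= 46 + 103 + 26 + 11
= 186
(Predicted positive: 72, predicted negative: 114)

186


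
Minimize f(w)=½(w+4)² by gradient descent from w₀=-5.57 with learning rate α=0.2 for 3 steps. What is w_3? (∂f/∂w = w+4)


step 1: grad = -5.57+4 = -1.57; w = -5.57 - 0.2·(-1.57) = -5.256
step 2: grad = -5.256+4 = -1.256; w = -5.256 - 0.2·(-1.256) = -5.0048
step 3: grad = -5.0048+4 = -1.0048; w = -5.0048 - 0.2·(-1.0048) = -4.80384

-4.80384


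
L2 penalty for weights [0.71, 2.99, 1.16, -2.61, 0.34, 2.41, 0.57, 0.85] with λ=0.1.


‖w‖₂² = (0.71)² + (2.99)² + (1.16)² + (-2.61)² + (0.34)² + (2.41)² + (0.57)² + (0.85)²
     = 0.5041 + 8.9401 + 1.3456 + 6.8121 + 0.1156 + 5.8081 + 0.3249 + 0.7225
     = 24.573
λ·‖w‖₂² = 0.1·24.573 = 2.4573

2.4573


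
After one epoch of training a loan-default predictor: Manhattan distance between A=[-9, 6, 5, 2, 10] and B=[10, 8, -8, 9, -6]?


d = |-9-10| + |6-8| + |5+ 8| + |2-9| + |10+ 6|
  = 19 + 2 + 13 + 7 + 16
  = 57

57


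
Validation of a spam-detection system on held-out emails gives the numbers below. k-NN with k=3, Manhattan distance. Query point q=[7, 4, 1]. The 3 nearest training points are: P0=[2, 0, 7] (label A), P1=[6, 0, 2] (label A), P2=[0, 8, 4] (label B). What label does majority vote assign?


d(q,P0) = 15  (label A)
d(q,P1) = 6  (label A)
d(q,P2) = 14  (label B)
Votes: A=2, B=1
Majority → A

A


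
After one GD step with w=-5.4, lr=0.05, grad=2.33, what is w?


w_new = w - α·∇
= -5.4 - 0.05·2.33
= -5.4 - 0.1165
= -5.5165

-5.5165


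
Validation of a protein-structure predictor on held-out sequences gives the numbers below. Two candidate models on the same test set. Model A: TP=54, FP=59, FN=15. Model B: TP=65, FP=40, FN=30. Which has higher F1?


Model A: P=54/113=0.4779, R=54/69=0.7826, F1=2PR/(P+R)=2TP/(2TP+FP+FN)=108/182=0.5934
Model B: P=65/105=0.619, R=65/95=0.6842, F1=2PR/(P+R)=2TP/(2TP+FP+FN)=130/200=0.65
0.5934 < 0.65 → Model B

Model B


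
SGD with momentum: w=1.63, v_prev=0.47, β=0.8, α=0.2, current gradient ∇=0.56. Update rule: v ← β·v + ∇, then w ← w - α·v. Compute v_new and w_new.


v_new = 0.8·0.47 + 0.56 = 0.376 + 0.56 = 0.936
w_new = 1.63 - 0.2·0.936 = 1.63 - 0.1872 = 1.4428

v_new=0.936, w_new=1.4428


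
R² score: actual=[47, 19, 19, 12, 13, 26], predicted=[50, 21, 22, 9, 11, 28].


ȳ = 22.6667
SS_res = Σ(y-ŷ)² = 39
SS_tot = Σ(y-ȳ)² = 837.33
R² = 1 - SS_res/SS_tot = 1 - 0.0466 = 0.9534

0.9534


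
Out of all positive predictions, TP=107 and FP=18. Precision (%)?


Precision = TP/(TP+FP)
= 107/(107+18)
= 107/125 = 85.6%

85.6%


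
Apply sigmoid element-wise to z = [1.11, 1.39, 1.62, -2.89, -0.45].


σ(1.11) = 1/(1+e^-1.11) = 0.7521
σ(1.39) = 1/(1+e^-1.39) = 0.8006
σ(1.62) = 1/(1+e^-1.62) = 0.8348
σ(-2.89) = 1/(1+e^2.89) = 0.0527
σ(-0.45) = 1/(1+e^0.45) = 0.3894
result = [0.7521, 0.8006, 0.8348, 0.0527, 0.3894]

[0.7521, 0.8006, 0.8348, 0.0527, 0.3894]


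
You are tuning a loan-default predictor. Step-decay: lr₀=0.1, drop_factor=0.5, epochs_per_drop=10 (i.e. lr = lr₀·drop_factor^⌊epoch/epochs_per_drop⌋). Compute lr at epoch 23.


n_drops = ⌊23/10⌋ = 2
lr = 0.1·0.5^2 = 0.1·0.25 = 0.025

0.025


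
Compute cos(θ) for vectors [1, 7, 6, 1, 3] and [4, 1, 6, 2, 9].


A·B = 1·4 + 7·1 + 6·6 + 1·2 + 3·9 = 76
‖A‖ = √96 = 9.798, ‖B‖ = √138 = 11.7473
cos = 76/(√96·√138) = 76/√13248 = 0.6603

0.6603


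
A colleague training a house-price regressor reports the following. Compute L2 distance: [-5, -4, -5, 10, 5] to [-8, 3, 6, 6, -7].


d = √((-5+ 8)² + (-4-3)² + (-5-6)² + (10-6)² + (5+ 7)²)
  = √(9 + 49 + 121 + 16 + 144)
  = √339 = 18.412

18.412


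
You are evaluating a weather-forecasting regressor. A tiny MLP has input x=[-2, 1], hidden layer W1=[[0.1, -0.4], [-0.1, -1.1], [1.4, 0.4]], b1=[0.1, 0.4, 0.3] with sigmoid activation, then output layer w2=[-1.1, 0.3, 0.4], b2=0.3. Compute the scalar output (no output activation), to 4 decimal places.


z1[0] = (0.1)·(-2) + (-0.4)·(1) + 0.1 = -0.5
z1[1] = (-0.1)·(-2) + (-1.1)·(1) + 0.4 = -0.5
z1[2] = (1.4)·(-2) + (0.4)·(1) + 0.3 = -2.1
h = sigmoid(z1) = [0.3775, 0.3775, 0.1091]
output = (-1.1)·(0.3775) + (0.3)·(0.3775) + (0.4)·(0.1091) + 0.3 = 0.0416

0.0416


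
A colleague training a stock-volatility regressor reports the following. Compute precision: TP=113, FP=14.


Precision = TP/(TP+FP)
= 113/(113+14)
= 113/127 = 88.98%

88.98%


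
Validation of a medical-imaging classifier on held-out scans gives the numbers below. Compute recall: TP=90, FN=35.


Recall = TP/(TP+FN)
= 90/(90+35)
= 90/125 = 72.0%

72.0%


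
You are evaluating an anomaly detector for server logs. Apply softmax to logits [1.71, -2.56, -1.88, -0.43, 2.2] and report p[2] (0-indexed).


Exponentials: e^1.71=5.529, e^-2.56=0.0773, e^-1.88=0.1526, e^-0.43=0.6505, e^2.2=9.025
Sum = 15.4344
Softmax = [0.3582, 0.005, 0.0099, 0.0421, 0.5847]
p[2] = 0.1526/15.4344 = 0.0099

0.0099


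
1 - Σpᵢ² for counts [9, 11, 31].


Probabilities: [9/51, 11/51, 31/51] ≈ [0.1765, 0.2157, 0.6078]
Σpᵢ² = (81 + 121 + 961)/51² = 1163/2601
Gini = 1 - Σpᵢ² = 1 - 1163/2601 = 0.5529

0.5529


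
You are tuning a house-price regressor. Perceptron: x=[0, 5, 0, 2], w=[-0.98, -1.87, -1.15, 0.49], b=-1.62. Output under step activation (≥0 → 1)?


z = (0)·(-0.98) + (5)·(-1.87) + (0)·(-1.15) + (2)·(0.49) - 1.62
  = -9.99
step(z) = 0 (z<0)

0


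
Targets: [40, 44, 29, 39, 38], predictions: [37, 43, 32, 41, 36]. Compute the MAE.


Absolute errors: |40-37|=3, |44-43|=1, |29-32|=3, |39-41|=2, |38-36|=2
Sum = 11
MAE = 11/5 = 11/5

11/5


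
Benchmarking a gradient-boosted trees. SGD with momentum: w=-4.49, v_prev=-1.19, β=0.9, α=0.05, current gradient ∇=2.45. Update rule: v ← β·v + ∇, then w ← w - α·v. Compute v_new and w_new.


v_new = 0.9·-1.19 + 2.45 = -1.071 + 2.45 = 1.379
w_new = -4.49 - 0.05·1.379 = -4.49 - 0.06895 = -4.55895

v_new=1.379, w_new=-4.55895


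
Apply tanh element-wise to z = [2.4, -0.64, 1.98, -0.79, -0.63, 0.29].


tanh(2.4) = 0.9837
tanh(-0.64) = -0.5649
tanh(1.98) = 0.9626
tanh(-0.79) = -0.6584
tanh(-0.63) = -0.5581
tanh(0.29) = 0.2821
result = [0.9837, -0.5649, 0.9626, -0.6584, -0.5581, 0.2821]

[0.9837, -0.5649, 0.9626, -0.6584, -0.5581, 0.2821]


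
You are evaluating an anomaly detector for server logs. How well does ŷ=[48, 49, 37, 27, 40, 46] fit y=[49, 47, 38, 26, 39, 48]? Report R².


ȳ = 41.1667
SS_res = Σ(y-ŷ)² = 12
SS_tot = Σ(y-ȳ)² = 386.83
R² = 1 - SS_res/SS_tot = 1 - 0.031 = 0.969

0.969


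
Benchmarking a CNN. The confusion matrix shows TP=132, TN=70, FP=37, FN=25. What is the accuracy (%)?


Accuracy = (TP+TN)/(TP+TN+FP+FN)
= (132+70)/(264)
= 202/264 = 76.52%

76.52%


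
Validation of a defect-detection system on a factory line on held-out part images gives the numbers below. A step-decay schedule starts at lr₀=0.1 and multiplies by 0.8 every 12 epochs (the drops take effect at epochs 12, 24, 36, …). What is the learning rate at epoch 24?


n_drops = ⌊24/12⌋ = 2
lr = 0.1·0.8^2 = 0.1·0.64 = 0.064

0.064


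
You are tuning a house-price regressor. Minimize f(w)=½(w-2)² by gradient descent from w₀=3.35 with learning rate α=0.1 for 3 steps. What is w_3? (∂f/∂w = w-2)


step 1: grad = 3.35-2 = 1.35; w = 3.35 - 0.1·(1.35) = 3.215
step 2: grad = 3.215-2 = 1.215; w = 3.215 - 0.1·(1.215) = 3.0935
step 3: grad = 3.0935-2 = 1.0935; w = 3.0935 - 0.1·(1.0935) = 2.98415

2.98415


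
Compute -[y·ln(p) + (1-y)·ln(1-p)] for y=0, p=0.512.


BCE = -[y·ln(p) + (1-y)·ln(1-p)]
= -0 - 1·ln(1-0.512)
= -ln(0.488) = 0.7174

0.7174


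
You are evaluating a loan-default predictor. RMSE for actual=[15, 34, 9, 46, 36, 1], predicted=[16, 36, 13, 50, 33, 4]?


MSE = 55/6 = 9.1667
RMSE = √(55/6) = 3.0277

3.0277


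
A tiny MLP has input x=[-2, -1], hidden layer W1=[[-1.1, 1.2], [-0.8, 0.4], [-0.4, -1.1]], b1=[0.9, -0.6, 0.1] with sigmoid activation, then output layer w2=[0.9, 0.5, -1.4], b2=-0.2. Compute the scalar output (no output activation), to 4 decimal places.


z1[0] = (-1.1)·(-2) + (1.2)·(-1) + 0.9 = 1.9
z1[1] = (-0.8)·(-2) + (0.4)·(-1) - 0.6 = 0.6
z1[2] = (-0.4)·(-2) + (-1.1)·(-1) + 0.1 = 2.0
h = sigmoid(z1) = [0.8699, 0.6457, 0.8808]
output = (0.9)·(0.8699) + (0.5)·(0.6457) + (-1.4)·(0.8808) - 0.2 = -0.3274

-0.3274


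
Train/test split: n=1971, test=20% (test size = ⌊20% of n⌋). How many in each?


Test = ⌊1971·20/100⌋ = 394
Train = 1971 - 394 = 1577

Train: 1577, Test: 394


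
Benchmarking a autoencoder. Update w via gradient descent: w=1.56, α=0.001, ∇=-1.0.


w_new = w - α·∇
= 1.56 - 0.001·-1.0
= 1.56 + 0.001
= 1.561

1.561


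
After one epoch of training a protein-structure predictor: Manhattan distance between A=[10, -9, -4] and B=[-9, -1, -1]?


d = |10+ 9| + |-9+ 1| + |-4+ 1|
  = 19 + 8 + 3
  = 30

30


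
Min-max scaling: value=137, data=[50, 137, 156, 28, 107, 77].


min=28, max=156
(137-28)/(156-28) = 109/128 = 0.8516

0.8516


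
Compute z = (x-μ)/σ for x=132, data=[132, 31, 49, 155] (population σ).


μ = 91.75, σ = 52.7701
z = (132 - 91.75)/52.7701 = 0.7627

0.7627


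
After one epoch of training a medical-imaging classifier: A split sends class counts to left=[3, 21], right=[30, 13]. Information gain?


Parent = [33, 34], H_parent = 0.9998
H_left = 0.5436 (n=24), H_right = 0.8841 (n=43)
H_children = (24/67)·0.5436 + (43/67)·0.8841 = 0.7621
IG = 0.9998 - 0.7621 = 0.2377

0.2377


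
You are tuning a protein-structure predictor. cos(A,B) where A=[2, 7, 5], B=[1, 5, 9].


A·B = 2·1 + 7·5 + 5·9 = 82
‖A‖ = √78 = 8.8318, ‖B‖ = √107 = 10.3441
cos = 82/(√78·√107) = 82/√8346 = 0.8976

0.8976


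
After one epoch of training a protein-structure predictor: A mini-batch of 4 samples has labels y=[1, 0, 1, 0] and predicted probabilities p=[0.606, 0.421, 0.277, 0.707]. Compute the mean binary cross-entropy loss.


L[0] = -ln(0.606) = 0.5009
L[1] = -ln(1-0.421) = -ln(0.579) = 0.5465
L[2] = -ln(0.277) = 1.2837
L[3] = -ln(1-0.707) = -ln(0.293) = 1.2276
mean = (0.5009 + 0.5465 + 1.2837 + 1.2276)/4 = 0.8897

0.8897


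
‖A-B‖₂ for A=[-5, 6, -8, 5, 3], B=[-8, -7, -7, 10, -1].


d = √((-5+ 8)² + (6+ 7)² + (-8+ 7)² + (5-10)² + (3+ 1)²)
  = √(9 + 169 + 1 + 25 + 16)
  = √220 = 14.8324

14.8324


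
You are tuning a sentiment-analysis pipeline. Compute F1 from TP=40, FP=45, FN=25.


Precision = 40/85 = 0.4706
Recall = 40/65 = 0.6154
F1 = 2·P·R/(P+R) = 2·TP/(2·TP+FP+FN) = 80/(80+45+25) = 80/150 = 0.5333

0.5333


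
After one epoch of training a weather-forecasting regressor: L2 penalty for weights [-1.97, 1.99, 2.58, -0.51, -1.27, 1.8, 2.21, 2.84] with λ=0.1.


‖w‖₂² = (-1.97)² + (1.99)² + (2.58)² + (-0.51)² + (-1.27)² + (1.8)² + (2.21)² + (2.84)²
     = 3.8809 + 3.9601 + 6.6564 + 0.2601 + 1.6129 + 3.24 + 4.8841 + 8.0656
     = 32.5601
λ·‖w‖₂² = 0.1·32.5601 = 3.25601

3.25601


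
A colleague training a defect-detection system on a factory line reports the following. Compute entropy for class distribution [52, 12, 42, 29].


Probabilities: [52/135, 12/135, 42/135, 29/135] ≈ [0.3852, 0.0889, 0.3111, 0.2148]
H = -((52/135)·log₂(52/135) + (12/135)·log₂(12/135) + (42/135)·log₂(42/135) + (29/135)·log₂(29/135))
  = 1.8413 bits

1.8413 bits


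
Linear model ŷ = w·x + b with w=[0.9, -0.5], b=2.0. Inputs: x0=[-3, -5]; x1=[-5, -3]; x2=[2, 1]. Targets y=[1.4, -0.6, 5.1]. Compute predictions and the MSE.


ŷ0 = (0.9)·(-3) + (-0.5)·(-5) + 2.0 = 1.8
ŷ1 = (0.9)·(-5) + (-0.5)·(-3) + 2.0 = -1.0
ŷ2 = (0.9)·(2) + (-0.5)·(1) + 2.0 = 3.3
errors² = [0.16, 0.16, 3.24]
MSE = 3.5600/3 = 1.1867

1.1867


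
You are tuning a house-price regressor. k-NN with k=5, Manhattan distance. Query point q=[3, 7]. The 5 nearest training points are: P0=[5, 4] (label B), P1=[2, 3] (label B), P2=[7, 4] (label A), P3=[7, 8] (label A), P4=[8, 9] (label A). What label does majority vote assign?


d(q,P0) = 5  (label B)
d(q,P1) = 5  (label B)
d(q,P2) = 7  (label A)
d(q,P3) = 5  (label A)
d(q,P4) = 7  (label A)
Votes: A=3, B=2
Majority → A

A


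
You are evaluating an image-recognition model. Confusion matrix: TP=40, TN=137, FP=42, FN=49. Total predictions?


Total = TP + TN + FP + FN
= 40 + 137 + 42 + 49
= 268
(Predicted positive: 82, predicted negative: 186)

268


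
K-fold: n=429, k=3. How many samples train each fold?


Fold size = 429/3 = 143
Training per fold = 429 - 143 = 286

286


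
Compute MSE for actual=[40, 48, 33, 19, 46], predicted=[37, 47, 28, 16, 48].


Squared errors: (40-37)²=9, (48-47)²=1, (33-28)²=25, (19-16)²=9, (46-48)²=4
Sum = 48
MSE = 48/5 = 48/5

48/5


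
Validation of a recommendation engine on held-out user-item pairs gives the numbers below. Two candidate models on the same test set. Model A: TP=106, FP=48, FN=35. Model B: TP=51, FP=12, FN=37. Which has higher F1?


Model A: P=106/154=0.6883, R=106/141=0.7518, F1=2PR/(P+R)=2TP/(2TP+FP+FN)=212/295=0.7186
Model B: P=51/63=0.8095, R=51/88=0.5795, F1=2PR/(P+R)=2TP/(2TP+FP+FN)=102/151=0.6755
0.7186 > 0.6755 → Model A

Model A


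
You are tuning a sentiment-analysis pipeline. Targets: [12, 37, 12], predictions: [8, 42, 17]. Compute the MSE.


Squared errors: (12-8)²=16, (37-42)²=25, (12-17)²=25
Sum = 66
MSE = 66/3 = 22

22


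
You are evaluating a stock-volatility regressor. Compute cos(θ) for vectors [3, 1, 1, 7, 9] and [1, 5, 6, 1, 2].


A·B = 3·1 + 1·5 + 1·6 + 7·1 + 9·2 = 39
‖A‖ = √141 = 11.8743, ‖B‖ = √67 = 8.1854
cos = 39/(√141·√67) = 39/√9447 = 0.4013

0.4013


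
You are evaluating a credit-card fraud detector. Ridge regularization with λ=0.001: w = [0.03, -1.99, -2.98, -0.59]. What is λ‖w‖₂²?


‖w‖₂² = (0.03)² + (-1.99)² + (-2.98)² + (-0.59)²
     = 0.0009 + 3.9601 + 8.8804 + 0.3481
     = 13.1895
λ·‖w‖₂² = 0.001·13.1895 = 0.01319

0.01319


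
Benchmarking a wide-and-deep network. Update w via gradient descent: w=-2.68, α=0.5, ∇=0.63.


w_new = w - α·∇
= -2.68 - 0.5·0.63
= -2.68 - 0.315
= -2.995

-2.995


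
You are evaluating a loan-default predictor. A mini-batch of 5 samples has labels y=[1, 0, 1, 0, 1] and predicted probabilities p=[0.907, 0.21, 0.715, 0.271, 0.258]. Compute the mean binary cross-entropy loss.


L[0] = -ln(0.907) = 0.0976
L[1] = -ln(1-0.21) = -ln(0.79) = 0.2357
L[2] = -ln(0.715) = 0.3355
L[3] = -ln(1-0.271) = -ln(0.729) = 0.3161
L[4] = -ln(0.258) = 1.3548
mean = (0.0976 + 0.2357 + 0.3355 + 0.3161 + 1.3548)/5 = 0.4679

0.4679


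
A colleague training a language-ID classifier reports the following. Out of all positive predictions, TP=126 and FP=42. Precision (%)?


Precision = TP/(TP+FP)
= 126/(126+42)
= 126/168 = 75.0%

75.0%


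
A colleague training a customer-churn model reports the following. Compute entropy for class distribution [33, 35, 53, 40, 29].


Probabilities: [33/190, 35/190, 53/190, 40/190, 29/190] ≈ [0.1737, 0.1842, 0.2789, 0.2105, 0.1526]
H = -((33/190)·log₂(33/190) + (35/190)·log₂(35/190) + (53/190)·log₂(53/190) + (40/190)·log₂(40/190) + (29/190)·log₂(29/190))
  = 2.2892 bits

2.2892 bits


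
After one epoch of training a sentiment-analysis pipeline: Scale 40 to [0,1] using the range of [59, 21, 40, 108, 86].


min=21, max=108
(40-21)/(108-21) = 19/87 = 0.2184

0.2184


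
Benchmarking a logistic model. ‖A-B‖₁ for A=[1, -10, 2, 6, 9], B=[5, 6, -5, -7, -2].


d = |1-5| + |-10-6| + |2+ 5| + |6+ 7| + |9+ 2|
  = 4 + 16 + 7 + 13 + 11
  = 51

51


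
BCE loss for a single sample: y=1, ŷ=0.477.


BCE = -[y·ln(p) + (1-y)·ln(1-p)]
= -1·ln(0.477) - 0
= -ln(0.477) = 0.7402

0.7402


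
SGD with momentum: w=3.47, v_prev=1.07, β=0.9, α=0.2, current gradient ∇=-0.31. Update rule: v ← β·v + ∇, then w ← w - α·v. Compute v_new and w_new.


v_new = 0.9·1.07 - 0.31 = 0.963 - 0.31 = 0.653
w_new = 3.47 - 0.2·0.653 = 3.47 - 0.1306 = 3.3394

v_new=0.653, w_new=3.3394


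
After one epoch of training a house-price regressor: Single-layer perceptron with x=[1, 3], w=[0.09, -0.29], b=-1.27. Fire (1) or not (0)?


z = (1)·(0.09) + (3)·(-0.29) - 1.27
  = -2.05
step(z) = 0 (z<0)

0


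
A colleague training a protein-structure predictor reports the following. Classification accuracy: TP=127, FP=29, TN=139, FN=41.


Accuracy = (TP+TN)/(TP+TN+FP+FN)
= (127+139)/(336)
= 266/336 = 79.17%

79.17%


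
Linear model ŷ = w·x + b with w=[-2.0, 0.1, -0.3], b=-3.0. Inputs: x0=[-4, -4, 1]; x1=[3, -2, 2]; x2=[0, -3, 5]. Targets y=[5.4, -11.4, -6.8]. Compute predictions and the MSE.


ŷ0 = (-2.0)·(-4) + (0.1)·(-4) + (-0.3)·(1) - 3.0 = 4.3
ŷ1 = (-2.0)·(3) + (0.1)·(-2) + (-0.3)·(2) - 3.0 = -9.8
ŷ2 = (-2.0)·(0) + (0.1)·(-3) + (-0.3)·(5) - 3.0 = -4.8
errors² = [1.21, 2.56, 4.0]
MSE = 7.7700/3 = 2.59

2.59


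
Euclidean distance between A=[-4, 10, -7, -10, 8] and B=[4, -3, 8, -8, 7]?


d = √((-4-4)² + (10+ 3)² + (-7-8)² + (-10+ 8)² + (8-7)²)
  = √(64 + 169 + 225 + 4 + 1)
  = √463 = 21.5174

21.5174


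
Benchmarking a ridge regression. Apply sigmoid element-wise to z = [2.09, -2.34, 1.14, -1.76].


σ(2.09) = 1/(1+e^-2.09) = 0.8899
σ(-2.34) = 1/(1+e^2.34) = 0.0879
σ(1.14) = 1/(1+e^-1.14) = 0.7577
σ(-1.76) = 1/(1+e^1.76) = 0.1468
result = [0.8899, 0.0879, 0.7577, 0.1468]

[0.8899, 0.0879, 0.7577, 0.1468]


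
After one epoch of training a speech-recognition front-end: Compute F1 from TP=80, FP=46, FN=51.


Precision = 80/126 = 0.6349
Recall = 80/131 = 0.6107
F1 = 2·P·R/(P+R) = 2·TP/(2·TP+FP+FN) = 160/(160+46+51) = 160/257 = 0.6226

0.6226


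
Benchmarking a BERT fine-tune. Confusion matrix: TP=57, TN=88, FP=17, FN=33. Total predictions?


Total = TP + TN + FP + FN
= 57 + 88 + 17 + 33
= 195
(Predicted positive: 74, predicted negative: 121)

195


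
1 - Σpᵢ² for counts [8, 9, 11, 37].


Probabilities: [8/65, 9/65, 11/65, 37/65] ≈ [0.1231, 0.1385, 0.1692, 0.5692]
Σpᵢ² = (64 + 81 + 121 + 1369)/65² = 1635/4225
Gini = 1 - Σpᵢ² = 1 - 1635/4225 = 0.613

0.613


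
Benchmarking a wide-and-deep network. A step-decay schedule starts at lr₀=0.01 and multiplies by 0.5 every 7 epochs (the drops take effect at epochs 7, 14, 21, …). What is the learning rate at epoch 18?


n_drops = ⌊18/7⌋ = 2
lr = 0.01·0.5^2 = 0.01·0.25 = 0.0025

0.0025


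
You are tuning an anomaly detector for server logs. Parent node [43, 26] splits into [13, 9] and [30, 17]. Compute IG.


Parent = [43, 26], H_parent = 0.9558
H_left = 0.976 (n=22), H_right = 0.9441 (n=47)
H_children = (22/69)·0.976 + (47/69)·0.9441 = 0.9543
IG = 0.9558 - 0.9543 = 0.0015

0.0015


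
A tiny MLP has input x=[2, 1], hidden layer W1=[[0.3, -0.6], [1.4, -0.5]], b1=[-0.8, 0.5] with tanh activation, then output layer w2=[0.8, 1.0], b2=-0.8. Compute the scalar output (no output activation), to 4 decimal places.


z1[0] = (0.3)·(2) + (-0.6)·(1) - 0.8 = -0.8
z1[1] = (1.4)·(2) + (-0.5)·(1) + 0.5 = 2.8
h = tanh(z1) = [-0.664, 0.9926]
output = (0.8)·(-0.664) + (1.0)·(0.9926) - 0.8 = -0.3386

-0.3386


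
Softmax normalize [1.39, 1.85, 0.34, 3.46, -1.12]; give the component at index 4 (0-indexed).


Exponentials: e^1.39=4.0149, e^1.85=6.3598, e^0.34=1.4049, e^3.46=31.817, e^-1.12=0.3263
Sum = 43.9229
Softmax = [0.0914, 0.1448, 0.032, 0.7244, 0.0074]
p[4] = 0.3263/43.9229 = 0.0074

0.0074


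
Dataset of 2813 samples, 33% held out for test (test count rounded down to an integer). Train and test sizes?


Test = ⌊2813·33/100⌋ = 928
Train = 2813 - 928 = 1885

Train: 1885, Test: 928


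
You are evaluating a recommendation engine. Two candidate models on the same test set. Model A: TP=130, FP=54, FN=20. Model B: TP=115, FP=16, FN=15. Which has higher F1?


Model A: P=130/184=0.7065, R=130/150=0.8667, F1=2PR/(P+R)=2TP/(2TP+FP+FN)=260/334=0.7784
Model B: P=115/131=0.8779, R=115/130=0.8846, F1=2PR/(P+R)=2TP/(2TP+FP+FN)=230/261=0.8812
0.7784 < 0.8812 → Model B

Model B


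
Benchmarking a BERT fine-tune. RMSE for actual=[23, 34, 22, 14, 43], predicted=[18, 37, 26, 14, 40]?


MSE = 59/5 = 11.8
RMSE = √(59/5) = 3.4351

3.4351


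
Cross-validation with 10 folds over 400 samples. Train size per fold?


Fold size = 400/10 = 40
Training per fold = 400 - 40 = 360

360


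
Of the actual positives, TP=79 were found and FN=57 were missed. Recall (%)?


Recall = TP/(TP+FN)
= 79/(79+57)
= 79/136 = 58.09%

58.09%


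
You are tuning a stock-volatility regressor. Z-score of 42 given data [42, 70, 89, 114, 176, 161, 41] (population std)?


μ = 99, σ = 50.0742
z = (42 - 99)/50.0742 = -1.1383

-1.1383


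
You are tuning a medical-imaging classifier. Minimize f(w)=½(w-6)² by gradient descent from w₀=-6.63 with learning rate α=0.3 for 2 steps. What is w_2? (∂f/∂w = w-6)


step 1: grad = -6.63-6 = -12.63; w = -6.63 - 0.3·(-12.63) = -2.841
step 2: grad = -2.841-6 = -8.841; w = -2.841 - 0.3·(-8.841) = -0.1887

-0.1887


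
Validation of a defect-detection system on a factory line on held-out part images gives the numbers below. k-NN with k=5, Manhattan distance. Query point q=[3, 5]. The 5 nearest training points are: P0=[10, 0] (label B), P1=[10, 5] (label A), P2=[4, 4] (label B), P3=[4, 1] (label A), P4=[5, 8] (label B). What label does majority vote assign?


d(q,P0) = 12  (label B)
d(q,P1) = 7  (label A)
d(q,P2) = 2  (label B)
d(q,P3) = 5  (label A)
d(q,P4) = 5  (label B)
Votes: A=2, B=3
Majority → B

B


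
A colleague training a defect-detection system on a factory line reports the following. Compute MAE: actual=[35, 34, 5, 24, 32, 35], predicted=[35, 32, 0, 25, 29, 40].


Absolute errors: |35-35|=0, |34-32|=2, |5-0|=5, |24-25|=1, |32-29|=3, |35-40|=5
Sum = 16
MAE = 16/6 = 8/3

8/3


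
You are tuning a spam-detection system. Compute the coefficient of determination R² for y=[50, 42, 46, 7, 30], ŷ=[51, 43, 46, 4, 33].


ȳ = 35
SS_res = Σ(y-ŷ)² = 20
SS_tot = Σ(y-ȳ)² = 1204
R² = 1 - SS_res/SS_tot = 1 - 0.0166 = 0.9834

0.9834


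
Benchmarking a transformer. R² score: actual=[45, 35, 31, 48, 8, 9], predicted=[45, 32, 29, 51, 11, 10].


ȳ = 29.3333
SS_res = Σ(y-ŷ)² = 32
SS_tot = Σ(y-ȳ)² = 1497.33
R² = 1 - SS_res/SS_tot = 1 - 0.0214 = 0.9786

0.9786


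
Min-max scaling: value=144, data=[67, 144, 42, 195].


min=42, max=195
(144-42)/(195-42) = 102/153 = 0.6667

0.6667


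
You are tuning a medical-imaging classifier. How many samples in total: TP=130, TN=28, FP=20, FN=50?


Total = TP + TN + FP + FN
= 130 + 28 + 20 + 50
= 228
(Predicted positive: 150, predicted negative: 78)

228


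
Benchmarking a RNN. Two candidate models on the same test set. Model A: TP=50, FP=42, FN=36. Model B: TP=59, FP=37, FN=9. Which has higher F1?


Model A: P=50/92=0.5435, R=50/86=0.5814, F1=2PR/(P+R)=2TP/(2TP+FP+FN)=100/178=0.5618
Model B: P=59/96=0.6146, R=59/68=0.8676, F1=2PR/(P+R)=2TP/(2TP+FP+FN)=118/164=0.7195
0.5618 < 0.7195 → Model B

Model B


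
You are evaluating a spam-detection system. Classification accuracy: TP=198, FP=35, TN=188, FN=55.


Accuracy = (TP+TN)/(TP+TN+FP+FN)
= (198+188)/(476)
= 386/476 = 81.09%

81.09%


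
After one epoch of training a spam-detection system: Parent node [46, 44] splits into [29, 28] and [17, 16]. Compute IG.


Parent = [46, 44], H_parent = 0.9996
H_left = 0.9998 (n=57), H_right = 0.9993 (n=33)
H_children = (57/90)·0.9998 + (33/90)·0.9993 = 0.9996
IG = 0.9996 - 0.9996 = 0.0

0.0


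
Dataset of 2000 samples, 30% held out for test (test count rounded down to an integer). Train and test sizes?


Test = ⌊2000·30/100⌋ = 600
Train = 2000 - 600 = 1400

Train: 1400, Test: 600


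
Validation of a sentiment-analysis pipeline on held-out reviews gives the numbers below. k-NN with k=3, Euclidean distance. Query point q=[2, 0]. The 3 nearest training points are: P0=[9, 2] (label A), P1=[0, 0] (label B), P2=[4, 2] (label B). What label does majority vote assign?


d(q,P0) = 7.2801  (label A)
d(q,P1) = 2.0  (label B)
d(q,P2) = 2.8284  (label B)
Votes: A=1, B=2
Majority → B

B


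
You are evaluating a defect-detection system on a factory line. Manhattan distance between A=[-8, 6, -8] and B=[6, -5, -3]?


d = |-8-6| + |6+ 5| + |-8+ 3|
  = 14 + 11 + 5
  = 30

30


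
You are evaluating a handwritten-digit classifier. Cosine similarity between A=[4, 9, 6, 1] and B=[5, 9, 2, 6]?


A·B = 4·5 + 9·9 + 6·2 + 1·6 = 119
‖A‖ = √134 = 11.5758, ‖B‖ = √146 = 12.083
cos = 119/(√134·√146) = 119/√19564 = 0.8508

0.8508


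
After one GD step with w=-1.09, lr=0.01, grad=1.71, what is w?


w_new = w - α·∇
= -1.09 - 0.01·1.71
= -1.09 - 0.0171
= -1.1071

-1.1071


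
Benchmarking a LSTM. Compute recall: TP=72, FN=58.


Recall = TP/(TP+FN)
= 72/(72+58)
= 72/130 = 55.38%

55.38%


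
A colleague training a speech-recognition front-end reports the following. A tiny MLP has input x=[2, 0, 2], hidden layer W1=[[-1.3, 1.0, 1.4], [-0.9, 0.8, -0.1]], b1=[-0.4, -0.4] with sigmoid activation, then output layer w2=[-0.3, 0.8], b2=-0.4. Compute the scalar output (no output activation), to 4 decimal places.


z1[0] = (-1.3)·(2) + (1.0)·(0) + (1.4)·(2) - 0.4 = -0.2
z1[1] = (-0.9)·(2) + (0.8)·(0) + (-0.1)·(2) - 0.4 = -2.4
h = sigmoid(z1) = [0.4502, 0.0832]
output = (-0.3)·(0.4502) + (0.8)·(0.0832) - 0.4 = -0.4685

-0.4685


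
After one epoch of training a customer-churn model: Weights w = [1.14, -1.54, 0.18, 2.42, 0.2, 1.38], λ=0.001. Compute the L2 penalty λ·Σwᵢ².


‖w‖₂² = (1.14)² + (-1.54)² + (0.18)² + (2.42)² + (0.2)² + (1.38)²
     = 1.2996 + 2.3716 + 0.0324 + 5.8564 + 0.04 + 1.9044
     = 11.5044
λ·‖w‖₂² = 0.001·11.5044 = 0.011504

0.011504


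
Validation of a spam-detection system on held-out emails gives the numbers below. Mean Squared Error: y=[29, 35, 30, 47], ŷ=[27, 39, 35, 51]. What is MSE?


Squared errors: (29-27)²=4, (35-39)²=16, (30-35)²=25, (47-51)²=16
Sum = 61
MSE = 61/4 = 61/4

61/4


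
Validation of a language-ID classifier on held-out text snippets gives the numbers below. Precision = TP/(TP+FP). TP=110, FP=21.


Precision = TP/(TP+FP)
= 110/(110+21)
= 110/131 = 83.97%

83.97%


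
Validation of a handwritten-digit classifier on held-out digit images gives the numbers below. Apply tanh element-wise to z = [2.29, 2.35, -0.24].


tanh(2.29) = 0.9797
tanh(2.35) = 0.982
tanh(-0.24) = -0.2355
result = [0.9797, 0.982, -0.2355]

[0.9797, 0.982, -0.2355]
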